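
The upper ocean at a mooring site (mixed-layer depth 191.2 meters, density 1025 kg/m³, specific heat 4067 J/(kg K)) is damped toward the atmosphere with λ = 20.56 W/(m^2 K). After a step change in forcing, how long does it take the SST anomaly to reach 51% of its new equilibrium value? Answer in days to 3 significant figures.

Areal heat capacity C = ρ c_p D = 1025 × 4067 × 191.2 = 7.97×10^8 J m⁻² K⁻¹.
τ = C / λ = 7.97×10^8 / 20.56 = 3.88×10^7 s.
Fraction reached: 1 − e^(−t/τ) = 0.51 ⇒ t = −τ ln(1 − 0.51) = τ × 0.713.
t = 2.77×10^7 s = 320 days.

320 days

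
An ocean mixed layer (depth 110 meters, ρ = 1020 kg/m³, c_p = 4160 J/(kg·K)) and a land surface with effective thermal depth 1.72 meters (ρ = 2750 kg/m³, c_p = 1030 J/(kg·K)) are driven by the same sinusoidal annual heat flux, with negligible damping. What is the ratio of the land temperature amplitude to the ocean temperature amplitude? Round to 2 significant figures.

96

C_ocean = 1020 × 4160 × 110 = 4.67×10^8 J/(m²·K).
C_land = 2750 × 1030 × 1.72 = 4.87×10^6 J/(m²·K).
Undamped amplitude ∝ 1/C, so A_land/A_ocean = C_ocean/C_land = 95.8.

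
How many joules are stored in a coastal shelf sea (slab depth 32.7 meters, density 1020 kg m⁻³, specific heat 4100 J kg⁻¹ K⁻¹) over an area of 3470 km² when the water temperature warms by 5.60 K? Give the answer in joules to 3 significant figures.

2.66×10^18 J

Areal heat capacity C = ρ c_p D = 1020 × 4100 × 32.7 = 1.37×10^8 J m⁻² K⁻¹.
Heat per unit area: q = C ΔT = 1.37×10^8 × 5.60 = 7.66×10^8 J/m².
Total heat: Q = q × A = 7.66×10^8 × (3470 × 10⁶ m²) = 2.66×10^18 J.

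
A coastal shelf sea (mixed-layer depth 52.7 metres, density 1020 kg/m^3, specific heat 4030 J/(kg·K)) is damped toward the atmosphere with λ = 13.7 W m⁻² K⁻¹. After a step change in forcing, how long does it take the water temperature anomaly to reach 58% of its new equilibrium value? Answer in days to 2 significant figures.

160 days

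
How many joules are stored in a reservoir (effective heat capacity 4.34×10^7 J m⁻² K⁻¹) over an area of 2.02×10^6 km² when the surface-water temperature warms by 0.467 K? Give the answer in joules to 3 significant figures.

4.09×10^19 J

Areal heat capacity C = 4.34×10^7 J m⁻² K⁻¹ (given).
Heat per unit area: q = C ΔT = 4.34×10^7 × 0.467 = 2.03×10^7 J/m².
Total heat: Q = q × A = 2.03×10^7 × (2.02×10^6 × 10⁶ m²) = 4.09×10^19 J.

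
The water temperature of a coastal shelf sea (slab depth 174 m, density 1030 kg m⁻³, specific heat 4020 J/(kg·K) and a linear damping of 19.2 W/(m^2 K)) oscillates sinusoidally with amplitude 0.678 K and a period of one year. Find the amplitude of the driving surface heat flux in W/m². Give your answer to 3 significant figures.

98.2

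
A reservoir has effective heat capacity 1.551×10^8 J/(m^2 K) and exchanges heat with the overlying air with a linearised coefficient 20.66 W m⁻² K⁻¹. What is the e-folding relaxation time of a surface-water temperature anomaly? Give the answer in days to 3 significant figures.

Areal heat capacity C = 1.551×10^8 J/(m^2 K) (given).
Relaxation time τ = C / λ = 1.55×10^8 / 20.66 = 7.51×10^6 s.
In days: 7.51×10^6 s / (86400 s/day) = 86.9 days.

86.9 days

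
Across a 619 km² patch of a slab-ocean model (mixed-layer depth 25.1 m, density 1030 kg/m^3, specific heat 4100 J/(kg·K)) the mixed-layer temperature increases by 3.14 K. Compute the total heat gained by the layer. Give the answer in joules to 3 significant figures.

Areal heat capacity C = ρ c_p D = 1030 × 4100 × 25.1 = 1.06×10^8 J/(m^2 K).
Heat per unit area: q = C ΔT = 1.06×10^8 × 3.14 = 3.33×10^8 J/m².
Total heat: Q = q × A = 3.33×10^8 × (619 × 10⁶ m²) = 2.06×10^17 J.

2.06×10^17 J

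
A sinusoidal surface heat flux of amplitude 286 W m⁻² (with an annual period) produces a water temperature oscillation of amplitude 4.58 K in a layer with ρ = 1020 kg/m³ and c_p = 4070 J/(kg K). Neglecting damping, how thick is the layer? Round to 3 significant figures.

ω = 2π / 3.15×10^7 s = 1.99×10^-7 s⁻¹.
Required C = F₀ / (A ω) = 286 / (4.58 × 1.99×10^-7) = 3.13×10^8 J/(m²·K).
D = C / (ρ c_p) = 3.13×10^8 / (1020 × 4070) = 75.5 m.

75.5 m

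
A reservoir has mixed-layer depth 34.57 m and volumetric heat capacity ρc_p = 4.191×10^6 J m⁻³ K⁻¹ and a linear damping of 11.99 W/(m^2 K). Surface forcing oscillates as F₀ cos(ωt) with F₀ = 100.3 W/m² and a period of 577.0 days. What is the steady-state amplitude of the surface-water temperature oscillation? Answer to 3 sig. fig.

4.59 K

Areal heat capacity C = ρc_p × D = 4.191×10^6 × 34.57 = 1.45×10^8 J/(m²·K).
Angular frequency ω = 2π / T = 2π / 4.99×10^7 s = 1.26×10^-7 s⁻¹.
√((Cω)² + λ²) = √((18.3)² + 11.99²) = 21.8 W/(m²·K).
Amplitude A = F₀ / √((Cω)²+λ²) = 100.3 / 21.8 = 4.59 K.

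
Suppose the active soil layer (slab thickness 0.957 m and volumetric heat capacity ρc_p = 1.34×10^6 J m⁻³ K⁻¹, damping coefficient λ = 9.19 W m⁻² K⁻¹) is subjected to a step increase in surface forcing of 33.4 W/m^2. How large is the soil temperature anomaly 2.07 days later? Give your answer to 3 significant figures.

2.63 K

Areal heat capacity C = ρc_p × D = 1.34×10^6 × 0.957 = 1.28×10^6 J m⁻² K⁻¹.
τ = C / λ = 1.28×10^6 / 9.19 = 1.40×10^5 s.
Equilibrium anomaly ΔT_eq = F / λ = 33.4 / 9.19 = 3.63 K.
t = 2.07 days = 1.79×10^5 s, so t/τ = 1.28.
ΔT(t) = ΔT_eq (1 − e^(−t/τ)) = 3.63 × (1 − e^−1.28) = 2.63 K.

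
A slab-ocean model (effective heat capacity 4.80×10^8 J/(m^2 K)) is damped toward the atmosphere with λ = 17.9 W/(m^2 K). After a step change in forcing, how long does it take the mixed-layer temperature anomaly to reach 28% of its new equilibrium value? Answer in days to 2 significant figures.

100 days

Areal heat capacity C = 4.80×10^8 J/(m^2 K) (given).
τ = C / λ = 4.80×10^8 / 17.9 = 2.68×10^7 s.
Fraction reached: 1 − e^(−t/τ) = 0.28 ⇒ t = −τ ln(1 − 0.28) = τ × 0.329.
t = 8.81×10^6 s = 102 days.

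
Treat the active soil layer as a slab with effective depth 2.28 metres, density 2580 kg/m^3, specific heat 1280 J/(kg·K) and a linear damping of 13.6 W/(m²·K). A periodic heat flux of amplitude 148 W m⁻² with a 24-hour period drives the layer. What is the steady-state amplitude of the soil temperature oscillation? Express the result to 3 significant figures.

0.270 K

Areal heat capacity C = ρ c_p D = 2580 × 1280 × 2.28 = 7.53×10^6 J/(m²·K).
Angular frequency ω = 2π / T = 2π / 86400 s = 7.27×10^-5 s⁻¹.
√((Cω)² + λ²) = √((548)² + 13.6²) = 548 W/(m²·K).
Amplitude A = F₀ / √((Cω)²+λ²) = 148 / 548 = 0.270 K.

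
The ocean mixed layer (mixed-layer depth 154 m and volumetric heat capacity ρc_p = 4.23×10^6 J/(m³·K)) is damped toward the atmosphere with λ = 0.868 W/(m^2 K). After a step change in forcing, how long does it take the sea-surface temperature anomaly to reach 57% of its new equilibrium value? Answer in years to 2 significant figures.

Areal heat capacity C = ρc_p × D = 4.23×10^6 × 154 = 6.51×10^8 J m⁻² K⁻¹.
τ = C / λ = 6.51×10^8 / 0.868 = 7.50×10^8 s.
Fraction reached: 1 − e^(−t/τ) = 0.57 ⇒ t = −τ ln(1 − 0.57) = τ × 0.844.
t = 6.33×10^8 s = 20.1 years.

20 years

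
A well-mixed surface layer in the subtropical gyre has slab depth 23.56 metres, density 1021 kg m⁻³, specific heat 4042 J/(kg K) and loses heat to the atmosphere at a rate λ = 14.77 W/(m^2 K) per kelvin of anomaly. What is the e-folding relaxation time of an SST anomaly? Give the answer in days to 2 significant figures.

Areal heat capacity C = ρ c_p D = 1021 × 4042 × 23.56 = 9.72×10^7 J m⁻² K⁻¹.
Relaxation time τ = C / λ = 9.72×10^7 / 14.77 = 6.58×10^6 s.
In days: 6.58×10^6 s / (86400 s/day) = 76.2 days.

76 days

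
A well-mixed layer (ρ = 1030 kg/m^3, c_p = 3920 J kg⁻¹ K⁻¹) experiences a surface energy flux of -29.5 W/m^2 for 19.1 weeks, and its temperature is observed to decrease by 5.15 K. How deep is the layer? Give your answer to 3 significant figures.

Heat input Q = F Δt = -29.5 × 1.16×10^7 s = -3.41×10^8 J/m².
Required areal heat capacity C = Q / ΔT = 6.62×10^7 J/(m²·K).
Depth D = C / (ρ c_p) = 6.62×10^7 / (1030 × 3920) = 16.4 m.

16.4 m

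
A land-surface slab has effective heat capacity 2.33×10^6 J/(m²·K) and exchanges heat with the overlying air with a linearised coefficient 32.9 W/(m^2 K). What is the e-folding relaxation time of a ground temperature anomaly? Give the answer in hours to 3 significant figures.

19.7 hours

Areal heat capacity C = 2.33×10^6 J/(m²·K) (given).
Relaxation time τ = C / λ = 2.33×10^6 / 32.9 = 70800 s.
In hours: 70800 s / (3600 s/hour) = 19.7 hours.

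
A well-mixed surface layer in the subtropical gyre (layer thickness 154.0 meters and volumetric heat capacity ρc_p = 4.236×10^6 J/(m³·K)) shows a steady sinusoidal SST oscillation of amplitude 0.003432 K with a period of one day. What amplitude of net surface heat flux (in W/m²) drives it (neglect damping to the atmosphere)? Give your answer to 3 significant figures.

Areal heat capacity C = ρc_p × D = 4.236×10^6 × 154.0 = 6.52×10^8 J m⁻² K⁻¹.
ω = 2π / 86400 s = 7.27×10^-5 s⁻¹.
Cω = 6.52×10^8 × 7.27×10^-5 = 47400 W/(m²·K).
F₀ = A × Cω = 0.003432 × 47400 = 163 W/m².

163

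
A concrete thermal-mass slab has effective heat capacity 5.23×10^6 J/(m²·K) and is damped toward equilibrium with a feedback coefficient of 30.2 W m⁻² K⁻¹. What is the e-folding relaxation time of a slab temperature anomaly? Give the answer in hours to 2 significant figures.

48 hours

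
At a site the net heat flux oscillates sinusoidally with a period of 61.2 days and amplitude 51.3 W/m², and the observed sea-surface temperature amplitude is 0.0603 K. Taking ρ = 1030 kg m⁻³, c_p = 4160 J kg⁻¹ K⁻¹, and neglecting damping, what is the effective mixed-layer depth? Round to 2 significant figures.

170 m

ω = 2π / 5.29×10^6 s = 1.19×10^-6 s⁻¹.
Required C = F₀ / (A ω) = 51.3 / (0.0603 × 1.19×10^-6) = 7.16×10^8 J/(m²·K).
D = C / (ρ c_p) = 7.16×10^8 / (1030 × 4160) = 167 m.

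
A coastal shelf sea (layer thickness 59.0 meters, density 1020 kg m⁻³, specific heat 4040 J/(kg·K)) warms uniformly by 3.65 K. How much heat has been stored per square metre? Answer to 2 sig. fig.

8.9×10^8

Areal heat capacity C = ρ c_p D = 1020 × 4040 × 59.0 = 2.43×10^8 J m⁻² K⁻¹.
ΔQ = C ΔT = 2.43×10^8 × 3.65 = 8.87×10^8 J/m².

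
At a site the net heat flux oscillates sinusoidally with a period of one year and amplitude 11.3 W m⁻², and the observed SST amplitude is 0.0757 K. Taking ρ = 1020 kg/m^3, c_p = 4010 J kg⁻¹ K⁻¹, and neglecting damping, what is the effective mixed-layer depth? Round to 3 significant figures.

183 m

ω = 2π / 3.15×10^7 s = 1.99×10^-7 s⁻¹.
Required C = F₀ / (A ω) = 11.3 / (0.0757 × 1.99×10^-7) = 7.49×10^8 J/(m²·K).
D = C / (ρ c_p) = 7.49×10^8 / (1020 × 4010) = 183 m.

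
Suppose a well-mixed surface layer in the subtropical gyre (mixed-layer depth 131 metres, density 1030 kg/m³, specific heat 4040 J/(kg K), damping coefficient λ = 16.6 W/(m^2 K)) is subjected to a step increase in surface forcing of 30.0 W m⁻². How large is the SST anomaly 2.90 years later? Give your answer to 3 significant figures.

Areal heat capacity C = ρ c_p D = 1030 × 4040 × 131 = 5.45×10^8 J m⁻² K⁻¹.
τ = C / λ = 5.45×10^8 / 16.6 = 3.28×10^7 s.
Equilibrium anomaly ΔT_eq = F / λ = 30.0 / 16.6 = 1.81 K.
t = 2.90 years = 9.15×10^7 s, so t/τ = 2.79.
ΔT(t) = ΔT_eq (1 − e^(−t/τ)) = 1.81 × (1 − e^−2.79) = 1.70 K.

1.70 K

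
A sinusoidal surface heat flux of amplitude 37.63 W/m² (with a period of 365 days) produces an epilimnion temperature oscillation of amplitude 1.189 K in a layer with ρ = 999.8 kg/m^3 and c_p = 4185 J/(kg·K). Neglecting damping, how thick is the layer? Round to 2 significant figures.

38 m

ω = 2π / 3.15×10^7 s = 1.99×10^-7 s⁻¹.
Required C = F₀ / (A ω) = 37.63 / (1.189 × 1.99×10^-7) = 1.59×10^8 J/(m²·K).
D = C / (ρ c_p) = 1.59×10^8 / (999.8 × 4185) = 38.0 m.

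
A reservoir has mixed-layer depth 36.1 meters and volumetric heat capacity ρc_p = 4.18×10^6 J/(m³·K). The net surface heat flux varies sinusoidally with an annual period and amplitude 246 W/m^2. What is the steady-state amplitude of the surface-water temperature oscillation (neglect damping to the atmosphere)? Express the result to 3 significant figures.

8.18 K

Areal heat capacity C = ρc_p × D = 4.18×10^6 × 36.1 = 1.51×10^8 J/(m²·K).
Angular frequency ω = 2π / T = 2π / 3.15×10^7 s = 1.99×10^-7 s⁻¹.
Cω = 1.51×10^8 × 1.99×10^-7 = 30.1 W/(m²·K).
Amplitude A = F₀ / (Cω) = 246 / 30.1 = 8.18 K.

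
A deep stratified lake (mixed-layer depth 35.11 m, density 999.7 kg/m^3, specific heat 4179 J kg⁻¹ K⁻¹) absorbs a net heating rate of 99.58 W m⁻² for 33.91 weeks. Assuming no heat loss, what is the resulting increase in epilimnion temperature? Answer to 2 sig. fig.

14 K

Areal heat capacity C = ρ c_p D = 999.7 × 4179 × 35.11 = 1.47×10^8 J/(m²·K).
Net heat input Q = F Δt = 99.58 × (33.91 weeks × 6.048×10^5 s/week) = 2.04×10^9 J/m².
ΔT = Q / C = 2.04×10^9 / 1.47×10^8 = 13.9 K.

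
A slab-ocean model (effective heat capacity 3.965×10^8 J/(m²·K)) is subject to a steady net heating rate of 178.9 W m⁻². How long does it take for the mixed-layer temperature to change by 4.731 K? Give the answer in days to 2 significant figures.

120 days

Areal heat capacity C = 3.965×10^8 J/(m²·K) (given).
Time required: Δt = C ΔT / F = 3.96×10^8 × 4.731 / 178.9 = 1.05×10^7 s.
In days: 1.05×10^7 s / (86400 s/day) = 121 days.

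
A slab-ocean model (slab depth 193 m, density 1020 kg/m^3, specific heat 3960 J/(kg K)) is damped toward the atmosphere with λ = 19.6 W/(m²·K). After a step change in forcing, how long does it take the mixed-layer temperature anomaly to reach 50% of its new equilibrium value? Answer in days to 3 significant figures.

Areal heat capacity C = ρ c_p D = 1020 × 3960 × 193 = 7.80×10^8 J/(m²·K).
τ = C / λ = 7.80×10^8 / 19.6 = 3.98×10^7 s.
Fraction reached: 1 − e^(−t/τ) = 0.50 ⇒ t = −τ ln(1 − 0.50) = τ × 0.693.
t = 2.76×10^7 s = 319 days.

319 days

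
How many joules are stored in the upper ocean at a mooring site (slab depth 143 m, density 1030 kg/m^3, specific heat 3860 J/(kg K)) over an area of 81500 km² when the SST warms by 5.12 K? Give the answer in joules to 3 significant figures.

Areal heat capacity C = ρ c_p D = 1030 × 3860 × 143 = 5.69×10^8 J/(m^2 K).
Heat per unit area: q = C ΔT = 5.69×10^8 × 5.12 = 2.91×10^9 J/m².
Total heat: Q = q × A = 2.91×10^9 × (81500 × 10⁶ m²) = 2.37×10^20 J.

2.37×10^20 J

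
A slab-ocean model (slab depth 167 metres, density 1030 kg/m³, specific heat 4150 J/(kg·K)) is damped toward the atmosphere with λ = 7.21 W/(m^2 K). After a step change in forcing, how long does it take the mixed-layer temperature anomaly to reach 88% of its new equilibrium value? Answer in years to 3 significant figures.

6.65 years

Areal heat capacity C = ρ c_p D = 1030 × 4150 × 167 = 7.14×10^8 J m⁻² K⁻¹.
τ = C / λ = 7.14×10^8 / 7.21 = 9.90×10^7 s.
Fraction reached: 1 − e^(−t/τ) = 0.88 ⇒ t = −τ ln(1 − 0.88) = τ × 2.12.
t = 2.10×10^8 s = 6.65 years.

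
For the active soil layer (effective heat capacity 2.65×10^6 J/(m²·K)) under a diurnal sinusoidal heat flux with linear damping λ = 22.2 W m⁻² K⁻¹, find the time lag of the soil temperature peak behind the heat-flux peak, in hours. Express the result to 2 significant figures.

5.6 hours

Areal heat capacity C = 2.65×10^6 J/(m²·K) (given).
ω = 2π / 86400 s = 7.27×10^-5 s⁻¹.
Phase lag φ = arctan(Cω/λ) = arctan(193/22.2) = 1.46 rad.
Time lag = φ / ω = 1.46 / 7.27×10^-5 = 20000 s = 5.56 hours.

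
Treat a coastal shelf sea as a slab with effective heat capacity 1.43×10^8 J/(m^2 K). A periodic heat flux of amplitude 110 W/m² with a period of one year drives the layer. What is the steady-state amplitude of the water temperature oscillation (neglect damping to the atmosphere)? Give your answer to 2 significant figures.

3.9 K

Areal heat capacity C = 1.43×10^8 J/(m^2 K) (given).
Angular frequency ω = 2π / T = 2π / 3.15×10^7 s = 1.99×10^-7 s⁻¹.
Cω = 1.43×10^8 × 1.99×10^-7 = 28.5 W/(m²·K).
Amplitude A = F₀ / (Cω) = 110 / 28.5 = 3.86 K.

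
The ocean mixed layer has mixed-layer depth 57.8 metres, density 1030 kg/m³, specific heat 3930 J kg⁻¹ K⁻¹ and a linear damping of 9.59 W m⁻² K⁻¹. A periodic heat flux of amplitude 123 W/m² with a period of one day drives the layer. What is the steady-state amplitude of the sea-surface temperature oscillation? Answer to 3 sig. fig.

0.00723 K

Areal heat capacity C = ρ c_p D = 1030 × 3930 × 57.8 = 2.34×10^8 J/(m^2 K).
Angular frequency ω = 2π / T = 2π / 86400 s = 7.27×10^-5 s⁻¹.
√((Cω)² + λ²) = √((17000)² + 9.59²) = 17000 W/(m²·K).
Amplitude A = F₀ / √((Cω)²+λ²) = 123 / 17000 = 0.00723 K.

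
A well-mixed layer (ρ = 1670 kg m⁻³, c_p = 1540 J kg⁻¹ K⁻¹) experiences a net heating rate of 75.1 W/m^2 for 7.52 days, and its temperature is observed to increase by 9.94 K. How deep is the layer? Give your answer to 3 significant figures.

1.91 m

Heat input Q = F Δt = 75.1 × 6.50×10^5 s = 4.88×10^7 J/m².
Required areal heat capacity C = Q / ΔT = 4.91×10^6 J/(m²·K).
Depth D = C / (ρ c_p) = 4.91×10^6 / (1670 × 1540) = 1.91 m.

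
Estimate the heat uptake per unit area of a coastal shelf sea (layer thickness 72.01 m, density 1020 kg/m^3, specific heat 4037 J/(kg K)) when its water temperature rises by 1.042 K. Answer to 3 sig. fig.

3.09×10^8

Areal heat capacity C = ρ c_p D = 1020 × 4037 × 72.01 = 2.97×10^8 J/(m²·K).
ΔQ = C ΔT = 2.97×10^8 × 1.042 = 3.09×10^8 J/m².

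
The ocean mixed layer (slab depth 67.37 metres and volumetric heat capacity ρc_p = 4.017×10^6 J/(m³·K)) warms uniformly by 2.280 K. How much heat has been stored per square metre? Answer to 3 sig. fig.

6.17×10^8

Areal heat capacity C = ρc_p × D = 4.017×10^6 × 67.37 = 2.71×10^8 J/(m²·K).
ΔQ = C ΔT = 2.71×10^8 × 2.280 = 6.17×10^8 J/m².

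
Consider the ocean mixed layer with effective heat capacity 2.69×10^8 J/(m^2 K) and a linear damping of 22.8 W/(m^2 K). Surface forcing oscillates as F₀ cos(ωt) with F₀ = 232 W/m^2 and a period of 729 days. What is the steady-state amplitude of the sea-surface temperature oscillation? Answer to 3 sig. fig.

Areal heat capacity C = 2.69×10^8 J/(m^2 K) (given).
Angular frequency ω = 2π / T = 2π / 6.30×10^7 s = 9.98×10^-8 s⁻¹.
√((Cω)² + λ²) = √((26.8)² + 22.8²) = 35.2 W/(m²·K).
Amplitude A = F₀ / √((Cω)²+λ²) = 232 / 35.2 = 6.59 K.

6.59 K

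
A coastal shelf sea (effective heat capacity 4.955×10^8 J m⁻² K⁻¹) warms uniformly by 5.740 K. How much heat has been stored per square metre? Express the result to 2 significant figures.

Areal heat capacity C = 4.955×10^8 J m⁻² K⁻¹ (given).
ΔQ = C ΔT = 4.95×10^8 × 5.740 = 2.84×10^9 J/m².

2.8×10^9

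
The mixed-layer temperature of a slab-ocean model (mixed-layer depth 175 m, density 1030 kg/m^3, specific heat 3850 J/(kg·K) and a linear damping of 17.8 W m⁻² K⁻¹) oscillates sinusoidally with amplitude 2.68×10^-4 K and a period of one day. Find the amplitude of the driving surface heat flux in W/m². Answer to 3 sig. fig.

13.5

Areal heat capacity C = ρ c_p D = 1030 × 3850 × 175 = 6.94×10^8 J/(m²·K).
ω = 2π / 86400 s = 7.27×10^-5 s⁻¹.
√((Cω)² + λ²) = √((50500)² + 17.8²) = 50500 W/(m²·K).
F₀ = A × √((Cω)²+λ²) = 2.68×10^-4 × 50500 = 13.5 W/m².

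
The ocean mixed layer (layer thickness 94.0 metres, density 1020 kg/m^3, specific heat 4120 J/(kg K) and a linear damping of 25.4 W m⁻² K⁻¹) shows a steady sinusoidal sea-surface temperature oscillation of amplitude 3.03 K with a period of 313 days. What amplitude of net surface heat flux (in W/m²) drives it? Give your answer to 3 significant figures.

289

Areal heat capacity C = ρ c_p D = 1020 × 4120 × 94.0 = 3.95×10^8 J m⁻² K⁻¹.
ω = 2π / 2.70×10^7 s = 2.32×10^-7 s⁻¹.
√((Cω)² + λ²) = √((91.8)² + 25.4²) = 95.2 W/(m²·K).
F₀ = A × √((Cω)²+λ²) = 3.03 × 95.2 = 289 W/m².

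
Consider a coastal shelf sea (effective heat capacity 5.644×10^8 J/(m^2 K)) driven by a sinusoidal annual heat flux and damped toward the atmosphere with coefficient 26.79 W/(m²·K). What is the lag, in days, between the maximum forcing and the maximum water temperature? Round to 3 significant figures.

77.7 days

Areal heat capacity C = 5.644×10^8 J/(m^2 K) (given).
ω = 2π / 3.15×10^7 s = 1.99×10^-7 s⁻¹.
Phase lag φ = arctan(Cω/λ) = arctan(112/26.79) = 1.34 rad.
Time lag = φ / ω = 1.34 / 1.99×10^-7 = 6.71×10^6 s = 77.7 days.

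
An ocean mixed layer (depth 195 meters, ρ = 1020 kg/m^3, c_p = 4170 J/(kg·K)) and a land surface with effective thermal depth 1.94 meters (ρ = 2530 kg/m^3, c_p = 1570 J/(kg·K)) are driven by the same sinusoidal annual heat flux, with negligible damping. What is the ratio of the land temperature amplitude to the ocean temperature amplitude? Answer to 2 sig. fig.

C_ocean = 1020 × 4170 × 195 = 8.29×10^8 J/(m²·K).
C_land = 2530 × 1570 × 1.94 = 7.71×10^6 J/(m²·K).
Undamped amplitude ∝ 1/C, so A_land/A_ocean = C_ocean/C_land = 108.

110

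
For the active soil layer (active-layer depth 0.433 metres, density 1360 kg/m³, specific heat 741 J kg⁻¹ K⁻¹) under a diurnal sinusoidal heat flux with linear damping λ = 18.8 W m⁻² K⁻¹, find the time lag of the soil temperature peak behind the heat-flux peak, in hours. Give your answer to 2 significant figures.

Areal heat capacity C = ρ c_p D = 1360 × 741 × 0.433 = 4.36×10^5 J/(m^2 K).
ω = 2π / 86400 s = 7.27×10^-5 s⁻¹.
Phase lag φ = arctan(Cω/λ) = arctan(31.7/18.8) = 1.04 rad.
Time lag = φ / ω = 1.04 / 7.27×10^-5 = 14200 s = 3.96 hours.

4.0 hours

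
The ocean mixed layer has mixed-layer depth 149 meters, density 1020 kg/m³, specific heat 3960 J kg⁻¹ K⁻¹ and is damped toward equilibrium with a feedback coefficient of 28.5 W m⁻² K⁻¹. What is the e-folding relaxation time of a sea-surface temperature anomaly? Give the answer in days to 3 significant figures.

244 days

Areal heat capacity C = ρ c_p D = 1020 × 3960 × 149 = 6.02×10^8 J/(m²·K).
Relaxation time τ = C / λ = 6.02×10^8 / 28.5 = 2.11×10^7 s.
In days: 2.11×10^7 s / (86400 s/day) = 244 days.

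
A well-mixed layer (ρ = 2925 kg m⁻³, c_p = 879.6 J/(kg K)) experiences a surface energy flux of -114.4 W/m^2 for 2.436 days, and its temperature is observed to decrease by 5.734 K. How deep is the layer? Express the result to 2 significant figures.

1.6 m

Heat input Q = F Δt = -114.4 × 2.10×10^5 s = -2.41×10^7 J/m².
Required areal heat capacity C = Q / ΔT = 4.20×10^6 J/(m²·K).
Depth D = C / (ρ c_p) = 4.20×10^6 / (2925 × 879.6) = 1.63 m.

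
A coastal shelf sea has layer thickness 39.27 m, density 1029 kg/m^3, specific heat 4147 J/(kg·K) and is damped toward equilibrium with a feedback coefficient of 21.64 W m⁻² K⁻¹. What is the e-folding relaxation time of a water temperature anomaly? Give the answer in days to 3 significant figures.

Areal heat capacity C = ρ c_p D = 1029 × 4147 × 39.27 = 1.68×10^8 J m⁻² K⁻¹.
Relaxation time τ = C / λ = 1.68×10^8 / 21.64 = 7.74×10^6 s.
In days: 7.74×10^6 s / (86400 s/day) = 89.6 days.

89.6 days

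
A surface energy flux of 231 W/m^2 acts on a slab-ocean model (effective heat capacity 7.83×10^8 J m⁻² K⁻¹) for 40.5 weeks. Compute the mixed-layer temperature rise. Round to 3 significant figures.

Areal heat capacity C = 7.83×10^8 J m⁻² K⁻¹ (given).
Net heat input Q = F Δt = 231 × (40.5 weeks × 6.048×10^5 s/week) = 5.66×10^9 J/m².
ΔT = Q / C = 5.66×10^9 / 7.83×10^8 = 7.23 K.

7.23 K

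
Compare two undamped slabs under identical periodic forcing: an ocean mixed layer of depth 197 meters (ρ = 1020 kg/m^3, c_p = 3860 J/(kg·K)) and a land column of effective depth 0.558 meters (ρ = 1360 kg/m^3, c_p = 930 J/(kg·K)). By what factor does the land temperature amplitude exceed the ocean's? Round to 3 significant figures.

1100

C_ocean = 1020 × 3860 × 197 = 7.76×10^8 J/(m²·K).
C_land = 1360 × 930 × 0.558 = 7.06×10^5 J/(m²·K).
Undamped amplitude ∝ 1/C, so A_land/A_ocean = C_ocean/C_land = 1100.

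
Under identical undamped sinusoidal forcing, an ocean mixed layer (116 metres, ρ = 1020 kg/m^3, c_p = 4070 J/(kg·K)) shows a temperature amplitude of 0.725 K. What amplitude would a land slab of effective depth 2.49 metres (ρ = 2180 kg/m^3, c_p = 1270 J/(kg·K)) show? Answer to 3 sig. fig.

50.6 K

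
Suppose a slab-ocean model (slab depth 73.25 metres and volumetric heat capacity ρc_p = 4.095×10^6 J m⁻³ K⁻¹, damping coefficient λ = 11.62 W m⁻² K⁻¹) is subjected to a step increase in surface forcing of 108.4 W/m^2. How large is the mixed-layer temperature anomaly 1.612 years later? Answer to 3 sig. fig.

8.03 K

Areal heat capacity C = ρc_p × D = 4.095×10^6 × 73.25 = 3.00×10^8 J/(m²·K).
τ = C / λ = 3.00×10^8 / 11.62 = 2.58×10^7 s.
Equilibrium anomaly ΔT_eq = F / λ = 108.4 / 11.62 = 9.33 K.
t = 1.612 years = 5.09×10^7 s, so t/τ = 1.97.
ΔT(t) = ΔT_eq (1 − e^(−t/τ)) = 9.33 × (1 − e^−1.97) = 8.03 K.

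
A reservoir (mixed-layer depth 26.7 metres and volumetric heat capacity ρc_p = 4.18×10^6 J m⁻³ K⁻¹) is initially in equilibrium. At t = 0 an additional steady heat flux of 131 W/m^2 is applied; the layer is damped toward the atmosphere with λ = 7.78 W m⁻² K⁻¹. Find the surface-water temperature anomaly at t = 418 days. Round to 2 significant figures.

Areal heat capacity C = ρc_p × D = 4.18×10^6 × 26.7 = 1.12×10^8 J/(m^2 K).
τ = C / λ = 1.12×10^8 / 7.78 = 1.43×10^7 s.
Equilibrium anomaly ΔT_eq = F / λ = 131 / 7.78 = 16.8 K.
t = 418 days = 3.61×10^7 s, so t/τ = 2.52.
ΔT(t) = ΔT_eq (1 − e^(−t/τ)) = 16.8 × (1 − e^−2.52) = 15.5 K.

15 K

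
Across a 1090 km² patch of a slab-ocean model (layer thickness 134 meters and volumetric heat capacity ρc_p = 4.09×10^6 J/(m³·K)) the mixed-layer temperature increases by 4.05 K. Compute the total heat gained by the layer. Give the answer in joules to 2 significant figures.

2.4×10^18 J

Areal heat capacity C = ρc_p × D = 4.09×10^6 × 134 = 5.48×10^8 J m⁻² K⁻¹.
Heat per unit area: q = C ΔT = 5.48×10^8 × 4.05 = 2.22×10^9 J/m².
Total heat: Q = q × A = 2.22×10^9 × (1090 × 10⁶ m²) = 2.42×10^18 J.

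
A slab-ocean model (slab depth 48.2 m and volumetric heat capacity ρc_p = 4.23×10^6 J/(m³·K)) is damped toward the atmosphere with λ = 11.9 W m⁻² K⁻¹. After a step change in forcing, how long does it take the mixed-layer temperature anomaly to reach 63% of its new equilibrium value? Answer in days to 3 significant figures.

Areal heat capacity C = ρc_p × D = 4.23×10^6 × 48.2 = 2.04×10^8 J/(m²·K).
τ = C / λ = 2.04×10^8 / 11.9 = 1.71×10^7 s.
Fraction reached: 1 − e^(−t/τ) = 0.63 ⇒ t = −τ ln(1 − 0.63) = τ × 0.994.
t = 1.70×10^7 s = 197 days.

197 days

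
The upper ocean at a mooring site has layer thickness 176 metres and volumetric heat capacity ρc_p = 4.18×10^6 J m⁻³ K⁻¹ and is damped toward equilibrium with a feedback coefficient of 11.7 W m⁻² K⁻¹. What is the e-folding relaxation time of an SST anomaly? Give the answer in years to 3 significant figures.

1.99 years

Areal heat capacity C = ρc_p × D = 4.18×10^6 × 176 = 7.36×10^8 J/(m²·K).
Relaxation time τ = C / λ = 7.36×10^8 / 11.7 = 6.29×10^7 s.
In years: 6.29×10^7 s / (3.156×10^7 s/year) = 1.99 years.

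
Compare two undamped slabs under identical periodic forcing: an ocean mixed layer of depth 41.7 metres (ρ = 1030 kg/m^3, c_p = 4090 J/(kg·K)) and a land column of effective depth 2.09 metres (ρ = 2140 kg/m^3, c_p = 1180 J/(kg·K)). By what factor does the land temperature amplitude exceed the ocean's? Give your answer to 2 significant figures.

C_ocean = 1030 × 4090 × 41.7 = 1.76×10^8 J/(m²·K).
C_land = 2140 × 1180 × 2.09 = 5.28×10^6 J/(m²·K).
Undamped amplitude ∝ 1/C, so A_land/A_ocean = C_ocean/C_land = 33.3.

33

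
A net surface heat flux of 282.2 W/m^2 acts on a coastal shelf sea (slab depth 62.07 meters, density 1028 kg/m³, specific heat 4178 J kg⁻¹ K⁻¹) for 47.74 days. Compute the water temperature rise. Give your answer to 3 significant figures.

4.37 K

Areal heat capacity C = ρ c_p D = 1028 × 4178 × 62.07 = 2.67×10^8 J m⁻² K⁻¹.
Net heat input Q = F Δt = 282.2 × (47.74 days × 86400 s/day) = 1.16×10^9 J/m².
ΔT = Q / C = 1.16×10^9 / 2.67×10^8 = 4.37 K.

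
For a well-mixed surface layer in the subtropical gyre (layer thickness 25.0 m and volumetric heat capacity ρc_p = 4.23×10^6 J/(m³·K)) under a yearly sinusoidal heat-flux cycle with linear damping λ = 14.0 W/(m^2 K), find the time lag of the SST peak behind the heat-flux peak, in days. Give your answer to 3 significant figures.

57.2 days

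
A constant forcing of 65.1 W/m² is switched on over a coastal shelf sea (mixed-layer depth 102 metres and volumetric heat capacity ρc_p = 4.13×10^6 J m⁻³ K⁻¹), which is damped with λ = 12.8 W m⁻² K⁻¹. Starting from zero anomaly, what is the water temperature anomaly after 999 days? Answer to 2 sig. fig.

4.7 K

Areal heat capacity C = ρc_p × D = 4.13×10^6 × 102 = 4.21×10^8 J/(m^2 K).
τ = C / λ = 4.21×10^8 / 12.8 = 3.29×10^7 s.
Equilibrium anomaly ΔT_eq = F / λ = 65.1 / 12.8 = 5.09 K.
t = 999 days = 8.63×10^7 s, so t/τ = 2.62.
ΔT(t) = ΔT_eq (1 − e^(−t/τ)) = 5.09 × (1 − e^−2.62) = 4.72 K.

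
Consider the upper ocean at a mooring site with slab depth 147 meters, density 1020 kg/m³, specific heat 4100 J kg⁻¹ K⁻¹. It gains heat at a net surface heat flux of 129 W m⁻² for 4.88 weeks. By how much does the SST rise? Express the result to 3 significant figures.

0.619 K

Areal heat capacity C = ρ c_p D = 1020 × 4100 × 147 = 6.15×10^8 J/(m²·K).
Net heat input Q = F Δt = 129 × (4.88 weeks × 6.048×10^5 s/week) = 3.81×10^8 J/m².
ΔT = Q / C = 3.81×10^8 / 6.15×10^8 = 0.619 K.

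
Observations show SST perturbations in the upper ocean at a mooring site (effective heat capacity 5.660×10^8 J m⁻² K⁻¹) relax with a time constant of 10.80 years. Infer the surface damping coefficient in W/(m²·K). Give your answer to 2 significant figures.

Areal heat capacity C = 5.660×10^8 J m⁻² K⁻¹ (given).
τ = 10.80 years = 3.41×10^8 s.
λ = C / τ = 5.66×10^8 / 3.41×10^8 = 1.66 W/(m²·K).

1.7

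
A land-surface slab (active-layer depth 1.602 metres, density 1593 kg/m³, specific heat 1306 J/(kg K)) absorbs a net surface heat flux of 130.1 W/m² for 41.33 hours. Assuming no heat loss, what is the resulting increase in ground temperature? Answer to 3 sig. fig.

Areal heat capacity C = ρ c_p D = 1593 × 1306 × 1.602 = 3.33×10^6 J/(m^2 K).
Net heat input Q = F Δt = 130.1 × (41.33 hours × 3600 s/hour) = 1.94×10^7 J/m².
ΔT = Q / C = 1.94×10^7 / 3.33×10^6 = 5.81 K.

5.81 K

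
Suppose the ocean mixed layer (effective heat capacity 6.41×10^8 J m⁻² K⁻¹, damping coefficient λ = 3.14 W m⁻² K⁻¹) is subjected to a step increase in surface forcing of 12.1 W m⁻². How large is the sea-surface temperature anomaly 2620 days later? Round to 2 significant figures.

2.6 K

Areal heat capacity C = 6.41×10^8 J m⁻² K⁻¹ (given).
τ = C / λ = 6.41×10^8 / 3.14 = 2.04×10^8 s.
Equilibrium anomaly ΔT_eq = F / λ = 12.1 / 3.14 = 3.85 K.
t = 2620 days = 2.26×10^8 s, so t/τ = 1.11.
ΔT(t) = ΔT_eq (1 − e^(−t/τ)) = 3.85 × (1 − e^−1.11) = 2.58 K.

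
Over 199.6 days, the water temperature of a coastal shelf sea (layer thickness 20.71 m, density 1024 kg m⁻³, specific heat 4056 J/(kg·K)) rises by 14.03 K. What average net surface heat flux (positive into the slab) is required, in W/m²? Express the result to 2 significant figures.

Areal heat capacity C = ρ c_p D = 1024 × 4056 × 20.71 = 8.60×10^7 J/(m^2 K).
Required heat per unit area: Q = C ΔT = 8.60×10^7 × 14.03 = 1.21×10^9 J/m².
Flux F = Q / Δt = 1.21×10^9 / 1.72×10^7 s = 70.0 W/m².

70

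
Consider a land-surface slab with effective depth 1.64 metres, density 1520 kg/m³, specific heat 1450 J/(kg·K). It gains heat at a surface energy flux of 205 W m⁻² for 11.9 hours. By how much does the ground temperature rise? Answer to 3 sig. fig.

2.43 K

Areal heat capacity C = ρ c_p D = 1520 × 1450 × 1.64 = 3.61×10^6 J/(m^2 K).
Net heat input Q = F Δt = 205 × (11.9 hours × 3600 s/hour) = 8.78×10^6 J/m².
ΔT = Q / C = 8.78×10^6 / 3.61×10^6 = 2.43 K.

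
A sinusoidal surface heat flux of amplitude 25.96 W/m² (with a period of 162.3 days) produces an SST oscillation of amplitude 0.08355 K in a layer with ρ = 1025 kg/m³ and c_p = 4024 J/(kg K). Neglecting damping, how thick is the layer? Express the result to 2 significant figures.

170 m

ω = 2π / 1.40×10^7 s = 4.48×10^-7 s⁻¹.
Required C = F₀ / (A ω) = 25.96 / (0.08355 × 4.48×10^-7) = 6.93×10^8 J/(m²·K).
D = C / (ρ c_p) = 6.93×10^8 / (1025 × 4024) = 168 m.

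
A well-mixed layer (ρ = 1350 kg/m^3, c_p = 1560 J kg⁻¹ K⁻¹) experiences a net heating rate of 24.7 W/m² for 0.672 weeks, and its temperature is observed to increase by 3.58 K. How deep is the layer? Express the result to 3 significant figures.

1.33 m

Heat input Q = F Δt = 24.7 × 4.06×10^5 s = 1.00×10^7 J/m².
Required areal heat capacity C = Q / ΔT = 2.80×10^6 J/(m²·K).
Depth D = C / (ρ c_p) = 2.80×10^6 / (1350 × 1560) = 1.33 m.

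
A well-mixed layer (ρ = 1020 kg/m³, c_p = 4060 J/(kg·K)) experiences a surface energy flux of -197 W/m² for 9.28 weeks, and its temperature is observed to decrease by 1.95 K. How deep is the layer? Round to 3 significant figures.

137 m

Heat input Q = F Δt = -197 × 5.61×10^6 s = -1.11×10^9 J/m².
Required areal heat capacity C = Q / ΔT = 5.67×10^8 J/(m²·K).
Depth D = C / (ρ c_p) = 5.67×10^8 / (1020 × 4060) = 137 m.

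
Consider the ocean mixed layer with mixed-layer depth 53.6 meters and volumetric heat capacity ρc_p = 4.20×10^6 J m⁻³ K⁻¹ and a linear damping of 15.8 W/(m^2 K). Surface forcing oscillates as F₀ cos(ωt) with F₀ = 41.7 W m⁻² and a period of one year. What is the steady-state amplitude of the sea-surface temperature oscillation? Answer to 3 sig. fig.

0.877 K

Areal heat capacity C = ρc_p × D = 4.20×10^6 × 53.6 = 2.25×10^8 J/(m^2 K).
Angular frequency ω = 2π / T = 2π / 3.15×10^7 s = 1.99×10^-7 s⁻¹.
√((Cω)² + λ²) = √((44.9)² + 15.8²) = 47.6 W/(m²·K).
Amplitude A = F₀ / √((Cω)²+λ²) = 41.7 / 47.6 = 0.877 K.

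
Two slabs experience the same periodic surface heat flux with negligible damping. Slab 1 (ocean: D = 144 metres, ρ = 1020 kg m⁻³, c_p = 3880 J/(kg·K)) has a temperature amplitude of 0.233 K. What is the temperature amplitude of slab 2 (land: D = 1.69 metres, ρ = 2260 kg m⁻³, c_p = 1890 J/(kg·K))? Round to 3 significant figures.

C_ocean = 5.70×10^8 J/(m²·K); C_land = 7.22×10^6 J/(m²·K).
A ∝ 1/C ⇒ A_land = A_ocean × C_ocean/C_land = 0.233 × 78.9 = 18.4 K.

18.4 K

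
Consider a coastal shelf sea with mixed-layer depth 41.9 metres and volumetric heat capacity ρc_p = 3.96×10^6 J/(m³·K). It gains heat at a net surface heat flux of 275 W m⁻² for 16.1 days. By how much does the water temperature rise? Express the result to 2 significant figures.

2.3 K

Areal heat capacity C = ρc_p × D = 3.96×10^6 × 41.9 = 1.66×10^8 J/(m²·K).
Net heat input Q = F Δt = 275 × (16.1 days × 86400 s/day) = 3.83×10^8 J/m².
ΔT = Q / C = 3.83×10^8 / 1.66×10^8 = 2.31 K.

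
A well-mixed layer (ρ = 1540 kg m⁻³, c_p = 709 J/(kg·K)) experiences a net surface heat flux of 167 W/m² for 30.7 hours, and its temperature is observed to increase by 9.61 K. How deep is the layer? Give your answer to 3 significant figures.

1.76 m

Heat input Q = F Δt = 167 × 1.11×10^5 s = 1.85×10^7 J/m².
Required areal heat capacity C = Q / ΔT = 1.92×10^6 J/(m²·K).
Depth D = C / (ρ c_p) = 1.92×10^6 / (1540 × 709) = 1.76 m.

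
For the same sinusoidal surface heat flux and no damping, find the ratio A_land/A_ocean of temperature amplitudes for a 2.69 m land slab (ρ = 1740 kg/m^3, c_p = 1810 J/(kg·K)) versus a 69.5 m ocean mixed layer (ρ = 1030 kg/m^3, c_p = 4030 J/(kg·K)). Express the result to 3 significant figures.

C_ocean = 1030 × 4030 × 69.5 = 2.88×10^8 J/(m²·K).
C_land = 1740 × 1810 × 2.69 = 8.47×10^6 J/(m²·K).
Undamped amplitude ∝ 1/C, so A_land/A_ocean = C_ocean/C_land = 34.1.

34.1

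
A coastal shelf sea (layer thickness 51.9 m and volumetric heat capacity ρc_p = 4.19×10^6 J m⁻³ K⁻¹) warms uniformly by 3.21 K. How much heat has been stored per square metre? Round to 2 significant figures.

Areal heat capacity C = ρc_p × D = 4.19×10^6 × 51.9 = 2.17×10^8 J m⁻² K⁻¹.
ΔQ = C ΔT = 2.17×10^8 × 3.21 = 6.98×10^8 J/m².

7.0×10^8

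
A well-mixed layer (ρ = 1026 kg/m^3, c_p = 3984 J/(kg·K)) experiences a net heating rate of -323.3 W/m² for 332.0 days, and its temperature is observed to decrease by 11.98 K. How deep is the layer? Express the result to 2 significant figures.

190 m

Heat input Q = F Δt = -323.3 × 2.87×10^7 s = -9.27×10^9 J/m².
Required areal heat capacity C = Q / ΔT = 7.74×10^8 J/(m²·K).
Depth D = C / (ρ c_p) = 7.74×10^8 / (1026 × 3984) = 189 m.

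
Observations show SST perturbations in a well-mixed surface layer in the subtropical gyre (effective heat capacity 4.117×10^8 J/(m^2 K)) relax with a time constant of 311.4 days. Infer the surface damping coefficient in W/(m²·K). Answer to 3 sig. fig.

15.3

Areal heat capacity C = 4.117×10^8 J/(m^2 K) (given).
τ = 311.4 days = 2.69×10^7 s.
λ = C / τ = 4.12×10^8 / 2.69×10^7 = 15.3 W/(m²·K).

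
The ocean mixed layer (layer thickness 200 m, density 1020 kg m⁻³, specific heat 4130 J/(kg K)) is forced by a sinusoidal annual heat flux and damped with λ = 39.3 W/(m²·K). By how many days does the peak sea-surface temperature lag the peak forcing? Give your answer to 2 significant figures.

78 days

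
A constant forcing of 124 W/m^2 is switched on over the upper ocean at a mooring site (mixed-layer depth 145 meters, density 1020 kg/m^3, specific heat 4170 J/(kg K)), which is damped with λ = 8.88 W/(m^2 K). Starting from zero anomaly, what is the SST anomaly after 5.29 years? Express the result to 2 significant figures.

13 K

Areal heat capacity C = ρ c_p D = 1020 × 4170 × 145 = 6.17×10^8 J m⁻² K⁻¹.
τ = C / λ = 6.17×10^8 / 8.88 = 6.95×10^7 s.
Equilibrium anomaly ΔT_eq = F / λ = 124 / 8.88 = 14.0 K.
t = 5.29 years = 1.67×10^8 s, so t/τ = 2.40.
ΔT(t) = ΔT_eq (1 − e^(−t/τ)) = 14.0 × (1 − e^−2.40) = 12.7 K.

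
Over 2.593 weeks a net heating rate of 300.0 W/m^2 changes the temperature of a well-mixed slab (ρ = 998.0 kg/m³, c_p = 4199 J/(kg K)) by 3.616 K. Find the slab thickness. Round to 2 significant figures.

Heat input Q = F Δt = 300.0 × 1.57×10^6 s = 4.70×10^8 J/m².
Required areal heat capacity C = Q / ΔT = 1.30×10^8 J/(m²·K).
Depth D = C / (ρ c_p) = 1.30×10^8 / (998.0 × 4199) = 31.0 m.

31 m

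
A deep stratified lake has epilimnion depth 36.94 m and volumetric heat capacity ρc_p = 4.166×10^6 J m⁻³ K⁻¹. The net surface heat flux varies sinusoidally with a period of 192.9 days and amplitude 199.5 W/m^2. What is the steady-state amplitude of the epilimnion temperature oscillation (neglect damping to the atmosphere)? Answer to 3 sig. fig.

Areal heat capacity C = ρc_p × D = 4.166×10^6 × 36.94 = 1.54×10^8 J m⁻² K⁻¹.
Angular frequency ω = 2π / T = 2π / 1.67×10^7 s = 3.77×10^-7 s⁻¹.
Cω = 1.54×10^8 × 3.77×10^-7 = 58.0 W/(m²·K).
Amplitude A = F₀ / (Cω) = 199.5 / 58.0 = 3.44 K.

3.44 K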